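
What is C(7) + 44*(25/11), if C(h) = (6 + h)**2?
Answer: 269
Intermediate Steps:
C(7) + 44*(25/11) = (6 + 7)**2 + 44*(25/11) = 13**2 + 44*(25*(1/11)) = 169 + 44*(25/11) = 169 + 100 = 269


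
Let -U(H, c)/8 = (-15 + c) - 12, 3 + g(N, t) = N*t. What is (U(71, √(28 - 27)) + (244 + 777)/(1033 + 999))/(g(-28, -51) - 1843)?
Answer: -423677/849376 ≈ -0.49881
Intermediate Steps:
g(N, t) = -3 + N*t
U(H, c) = 216 - 8*c (U(H, c) = -8*((-15 + c) - 12) = -8*(-27 + c) = 216 - 8*c)
(U(71, √(28 - 27)) + (244 + 777)/(1033 + 999))/(g(-28, -51) - 1843) = ((216 - 8*√(28 - 27)) + (244 + 777)/(1033 + 999))/((-3 - 28*(-51)) - 1843) = ((216 - 8*√1) + 1021/2032)/((-3 + 1428) - 1843) = ((216 - 8*1) + 1021*(1/2032))/(1425 - 1843) = ((216 - 8) + 1021/2032)/(-418) = (208 + 1021/2032)*(-1/418) = (423677/2032)*(-1/418) = -423677/849376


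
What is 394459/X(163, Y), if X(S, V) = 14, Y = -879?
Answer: 394459/14 ≈ 28176.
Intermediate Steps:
394459/X(163, Y) = 394459/14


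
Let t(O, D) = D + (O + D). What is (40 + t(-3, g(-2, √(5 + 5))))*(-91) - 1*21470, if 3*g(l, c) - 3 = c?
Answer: -25019 - 182*√10/3 ≈ -25211.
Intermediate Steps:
g(l, c) = 1 + c/3
t(O, D) = O + 2*D (t(O, D) = D + (D + O) = O + 2*D)
(40 + t(-3, g(-2, √(5 + 5))))*(-91) - 1*21470 = (40 + (-3 + 2*(1 + √(5 + 5)/3)))*(-91) - 1*21470 = (40 + (-3 + 2*(1 + √10/3)))*(-91) - 21470 = (40 + (-3 + (2 + 2*√10/3)))*(-91) - 21470 = (40 + (-1 + 2*√10/3))*(-91) - 21470 = (39 + 2*√10/3)*(-91) - 21470 = (-3549 - 182*√10/3) - 21470 = -25019 - 182*√10/3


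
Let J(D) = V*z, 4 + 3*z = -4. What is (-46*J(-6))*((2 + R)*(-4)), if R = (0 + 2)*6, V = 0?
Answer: 0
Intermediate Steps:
z = -8/3 (z = -4/3 + (⅓)*(-4) = -4/3 - 4/3 = -8/3 ≈ -2.6667)
R = 12 (R = 2*6 = 12)
J(D) = 0 (J(D) = 0*(-8/3) = 0)
(-46*J(-6))*((2 + R)*(-4)) = (-46*0)*((2 + 12)*(-4)) = 0*(14*(-4)) = 0*(-56) = 0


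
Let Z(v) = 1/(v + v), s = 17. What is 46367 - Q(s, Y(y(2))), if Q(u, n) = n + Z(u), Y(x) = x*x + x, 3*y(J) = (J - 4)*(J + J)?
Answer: 14186933/306 ≈ 46363.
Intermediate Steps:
y(J) = 2*J*(-4 + J)/3 (y(J) = ((J - 4)*(J + J))/3 = ((-4 + J)*(2*J))/3 = (2*J*(-4 + J))/3 = 2*J*(-4 + J)/3)
Z(v) = 1/(2*v)
Y(x) = x + x² (Y(x) = x² + x = x + x²)
Q(u, n) = n + 1/(2*u)
46367 - Q(s, Y(y(2))) = 46367 - (((⅔)*2*(-4 + 2))*(1 + (⅔)*2*(-4 + 2)) + (½)/17) = 46367 - (((⅔)*2*(-2))*(1 + (⅔)*2*(-2)) + (½)*(1/17)) = 46367 - (-8*(1 - 8/3)/3 + 1/34) = 46367 - (-8/3*(-5/3) + 1/34) = 46367 - (40/9 + 1/34) = 46367 - 1*1369/306 = 46367 - 1369/306 = 14186933/306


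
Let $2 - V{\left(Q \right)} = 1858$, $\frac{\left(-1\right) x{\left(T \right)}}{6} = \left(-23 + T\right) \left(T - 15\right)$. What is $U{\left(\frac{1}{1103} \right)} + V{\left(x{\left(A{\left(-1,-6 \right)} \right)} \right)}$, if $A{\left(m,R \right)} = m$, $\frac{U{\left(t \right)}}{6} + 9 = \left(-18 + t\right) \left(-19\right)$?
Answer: $\frac{156512}{1103} \approx 141.9$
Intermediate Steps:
$U{\left(t \right)} = 1998 - 114 t$ ($U{\left(t \right)} = -54 + 6 \left(-18 + t\right) \left(-19\right) = -54 + 6 \left(342 - 19 t\right) = -54 - \left(-2052 + 114 t\right) = 1998 - 114 t$)
$x{\left(T \right)} = - 6 \left(-23 + T\right) \left(-15 + T\right)$ ($x{\left(T \right)} = - 6 \left(-23 + T\right) \left(T - 15\right) = - 6 \left(-23 + T\right) \left(-15 + T\right)$)
$V{\left(Q \right)} = -1856$ ($V{\left(Q \right)} = 2 - 1858 = -1856$)
$U{\left(\frac{1}{1103} \right)} + V{\left(x{\left(A{\left(-1,-6 \right)} \right)} \right)} = \left(1998 - \frac{114}{1103}\right) - 1856 = \frac{2203680}{1103} - 1856 = \frac{156512}{1103}$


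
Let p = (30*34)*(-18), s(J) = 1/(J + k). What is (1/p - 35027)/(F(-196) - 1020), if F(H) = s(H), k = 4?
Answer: 5144765768/149818365 ≈ 34.340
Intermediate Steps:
s(J) = 1/(4 + J) (s(J) = 1/(J + 4) = 1/(4 + J))
F(H) = 1/(4 + H)
p = -18360 (p = 1020*(-18) = -18360)
(1/p - 35027)/(F(-196) - 1020) = (1/(-18360) - 35027)/(1/(4 - 196) - 1020) = (-1/18360 - 35027)/(1/(-192) - 1020) = -643095721/(18360*(-1/192 - 1020)) = -643095721/(18360*(-195841/192)) = -643095721/18360*(-192/195841) = 5144765768/149818365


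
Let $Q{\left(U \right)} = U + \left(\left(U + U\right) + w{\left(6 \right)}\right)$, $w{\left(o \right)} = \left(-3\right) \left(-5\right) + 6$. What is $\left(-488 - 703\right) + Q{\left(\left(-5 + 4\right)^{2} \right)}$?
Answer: $-1167$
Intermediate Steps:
$w{\left(o \right)} = 21$ ($w{\left(o \right)} = 15 + 6 = 21$)
$Q{\left(U \right)} = 21 + 3 U$ ($Q{\left(U \right)} = U + \left(\left(U + U\right) + 21\right) = U + \left(2 U + 21\right) = U + \left(21 + 2 U\right) = 21 + 3 U$)
$\left(-488 - 703\right) + Q{\left(\left(-5 + 4\right)^{2} \right)} = \left(-488 - 703\right) + \left(21 + 3 \left(-5 + 4\right)^{2}\right) = -1191 + \left(21 + 3 \left(-1\right)^{2}\right) = -1191 + \left(21 + 3 \cdot 1\right) = -1191 + \left(21 + 3\right) = -1191 + 24 = -1167$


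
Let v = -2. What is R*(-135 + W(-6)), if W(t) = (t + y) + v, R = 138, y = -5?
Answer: -20424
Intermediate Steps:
W(t) = -7 + t (W(t) = (t - 5) - 2 = (-5 + t) - 2 = -7 + t)
R*(-135 + W(-6)) = 138*(-135 + (-7 - 6)) = 138*(-135 - 13) = 138*(-148) = -20424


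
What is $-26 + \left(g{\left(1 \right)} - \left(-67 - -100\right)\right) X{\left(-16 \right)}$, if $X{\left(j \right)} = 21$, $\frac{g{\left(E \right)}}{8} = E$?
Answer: $-551$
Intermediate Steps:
$g{\left(E \right)} = 8 E$
$-26 + \left(g{\left(1 \right)} - \left(-67 - -100\right)\right) X{\left(-16 \right)} = -26 + \left(8 \cdot 1 - \left(-67 - -100\right)\right) 21 = -26 + \left(8 - \left(-67 + 100\right)\right) 21 = -26 + \left(8 - 33\right) 21 = -26 - 525 = -551$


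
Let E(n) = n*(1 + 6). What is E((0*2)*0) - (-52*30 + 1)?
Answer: 1559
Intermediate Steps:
E(n) = 7*n (E(n) = n*7 = 7*n)
E((0*2)*0) - (-52*30 + 1) = 7*((0*2)*0) - (-52*30 + 1) = 7*(0*0) - (-1560 + 1) = 7*0 - 1*(-1559) = 0 + 1559 = 1559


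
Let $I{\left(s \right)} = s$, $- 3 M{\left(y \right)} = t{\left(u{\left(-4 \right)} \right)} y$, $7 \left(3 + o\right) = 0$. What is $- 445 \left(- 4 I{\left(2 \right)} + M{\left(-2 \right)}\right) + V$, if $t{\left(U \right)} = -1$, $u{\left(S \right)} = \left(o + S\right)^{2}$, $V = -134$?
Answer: $\frac{11168}{3} \approx 3722.7$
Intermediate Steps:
$o = -3$ ($o = -3 + \frac{1}{7} \cdot 0 = -3 + 0 = -3$)
$u{\left(S \right)} = \left(-3 + S\right)^{2}$
$M{\left(y \right)} = \frac{y}{3}$ ($M{\left(y \right)} = - \frac{\left(-1\right) y}{3} = \frac{y}{3}$)
$- 445 \left(- 4 I{\left(2 \right)} + M{\left(-2 \right)}\right) + V = - 445 \left(\left(-4\right) 2 + \frac{1}{3} \left(-2\right)\right) - 134 = - 445 \left(-8 - \frac{2}{3}\right) - 134 = \left(-445\right) \left(- \frac{26}{3}\right) - 134 = \frac{11570}{3} - 134 = \frac{11168}{3}$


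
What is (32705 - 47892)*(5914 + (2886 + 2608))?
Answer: -173253296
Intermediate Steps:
(32705 - 47892)*(5914 + (2886 + 2608)) = -15187*(5914 + 5494) = -15187*11408 = -173253296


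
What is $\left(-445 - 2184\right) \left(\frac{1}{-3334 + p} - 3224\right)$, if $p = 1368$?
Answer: $\frac{16663614165}{1966} \approx 8.4759 \cdot 10^{6}$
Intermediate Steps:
$\left(-445 - 2184\right) \left(\frac{1}{-3334 + p} - 3224\right) = \left(-445 - 2184\right) \left(\frac{1}{-3334 + 1368} - 3224\right) = - 2629 \left(\frac{1}{-1966} - 3224\right) = - 2629 \left(- \frac{1}{1966} - 3224\right) = \left(-2629\right) \left(- \frac{6338385}{1966}\right) = \frac{16663614165}{1966}$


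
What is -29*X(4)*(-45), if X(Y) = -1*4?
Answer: -5220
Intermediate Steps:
X(Y) = -4
-29*X(4)*(-45) = -29*(-4)*(-45) = 116*(-45) = -5220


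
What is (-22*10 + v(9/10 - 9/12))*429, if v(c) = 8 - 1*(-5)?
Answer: -88803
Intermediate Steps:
v(c) = 13 (v(c) = 8 + 5 = 13)
(-22*10 + v(9/10 - 9/12))*429 = (-22*10 + 13)*429 = (-220 + 13)*429 = -207*429 = -88803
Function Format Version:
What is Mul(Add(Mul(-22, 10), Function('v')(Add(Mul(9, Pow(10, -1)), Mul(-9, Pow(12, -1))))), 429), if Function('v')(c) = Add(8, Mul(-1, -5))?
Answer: -88803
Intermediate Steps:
Function('v')(c) = 13 (Function('v')(c) = Add(8, 5) = 13)
Mul(Add(Mul(-22, 10), Function('v')(Add(Mul(9, Pow(10, -1)), Mul(-9, Pow(12, -1))))), 429) = Mul(Add(Mul(-22, 10), 13), 429) = Mul(Add(-220, 13), 429) = Mul(-207, 429) = -88803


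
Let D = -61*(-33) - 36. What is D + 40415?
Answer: 42392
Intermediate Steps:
D = 1977 (D = 2013 - 36 = 1977)
D + 40415 = 1977 + 40415 = 42392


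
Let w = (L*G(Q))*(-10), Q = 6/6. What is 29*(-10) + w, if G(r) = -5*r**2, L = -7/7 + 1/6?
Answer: -995/3 ≈ -331.67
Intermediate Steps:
L = -5/6 (L = -7*1/7 + 1*(1/6) = -1 + 1/6 = -5/6 ≈ -0.83333)
Q = 1 (Q = 6*(1/6) = 1)
w = -125/3 (w = -(-25)*1**2/6*(-10) = -(-25)/6*(-10) = -5/6*(-5)*(-10) = (25/6)*(-10) = -125/3 ≈ -41.667)
29*(-10) + w = 29*(-10) - 125/3 = -290 - 125/3 = -995/3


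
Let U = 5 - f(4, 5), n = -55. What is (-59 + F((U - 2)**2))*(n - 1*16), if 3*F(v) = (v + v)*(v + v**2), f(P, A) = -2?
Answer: -2294933/3 ≈ -7.6498e+5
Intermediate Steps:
U = 7 (U = 5 - 1*(-2) = 5 + 2 = 7)
F(v) = 2*v*(v + v**2)/3 (F(v) = ((v + v)*(v + v**2))/3 = ((2*v)*(v + v**2))/3 = (2*v*(v + v**2))/3 = 2*v*(v + v**2)/3)
(-59 + F((U - 2)**2))*(n - 1*16) = (-59 + 2*((7 - 2)**2)**2*(1 + (7 - 2)**2)/3)*(-55 - 1*16) = (-59 + 2*(5**2)**2*(1 + 5**2)/3)*(-55 - 16) = (-59 + (2/3)*25**2*(1 + 25))*(-71) = (-59 + (2/3)*625*26)*(-71) = (-59 + 32500/3)*(-71) = (32323/3)*(-71) = -2294933/3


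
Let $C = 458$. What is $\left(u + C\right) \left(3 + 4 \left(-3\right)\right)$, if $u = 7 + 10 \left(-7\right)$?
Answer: $-3555$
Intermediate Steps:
$u = -63$ ($u = 7 - 70 = -63$)
$\left(u + C\right) \left(3 + 4 \left(-3\right)\right) = \left(-63 + 458\right) \left(3 + 4 \left(-3\right)\right) = 395 \left(3 - 12\right) = 395 \left(-9\right) = -3555$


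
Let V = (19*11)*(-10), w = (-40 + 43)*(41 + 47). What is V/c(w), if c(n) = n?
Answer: -95/12 ≈ -7.9167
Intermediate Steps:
w = 264 (w = 3*88 = 264)
V = -2090 (V = 209*(-10) = -2090)
V/c(w) = -2090/264 = -2090*1/264 = -95/12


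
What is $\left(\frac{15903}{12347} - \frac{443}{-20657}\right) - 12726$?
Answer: $- \frac{3245457506762}{255051979} \approx -12725.0$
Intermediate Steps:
$\left(\frac{15903}{12347} - \frac{443}{-20657}\right) - 12726 = \left(15903 \cdot \frac{1}{12347} - - \frac{443}{20657}\right) + \left(-22039 + 9313\right) = \left(\frac{15903}{12347} + \frac{443}{20657}\right) - 12726 = \frac{333977992}{255051979} - 12726 = - \frac{3245457506762}{255051979}$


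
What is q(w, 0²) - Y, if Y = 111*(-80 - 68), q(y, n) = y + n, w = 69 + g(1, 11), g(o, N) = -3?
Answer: 16494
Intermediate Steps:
w = 66 (w = 69 - 3 = 66)
q(y, n) = n + y
Y = -16428 (Y = 111*(-148) = -16428)
q(w, 0²) - Y = (0² + 66) - 1*(-16428) = (0 + 66) + 16428 = 66 + 16428 = 16494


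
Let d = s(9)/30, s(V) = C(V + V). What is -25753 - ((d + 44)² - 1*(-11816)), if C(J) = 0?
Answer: -39505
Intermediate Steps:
s(V) = 0
d = 0 (d = 0/30 = 0*(1/30) = 0)
-25753 - ((d + 44)² - 1*(-11816)) = -25753 - ((0 + 44)² - 1*(-11816)) = -25753 - (44² + 11816) = -25753 - (1936 + 11816) = -25753 - 1*13752 = -25753 - 13752 = -39505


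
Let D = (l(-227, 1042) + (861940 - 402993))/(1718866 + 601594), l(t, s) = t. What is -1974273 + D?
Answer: -229061053343/116023 ≈ -1.9743e+6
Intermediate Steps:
D = 22936/116023 (D = (-227 + (861940 - 402993))/(1718866 + 601594) = (-227 + 458947)/2320460 = 458720*(1/2320460) = 22936/116023 ≈ 0.19769)
-1974273 + D = -1974273 + 22936/116023 = -229061053343/116023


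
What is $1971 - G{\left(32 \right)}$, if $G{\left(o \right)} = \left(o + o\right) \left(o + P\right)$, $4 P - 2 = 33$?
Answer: $-637$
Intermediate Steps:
$P = \frac{35}{4}$ ($P = \frac{1}{2} + \frac{1}{4} \cdot 33 = \frac{1}{2} + \frac{33}{4} = \frac{35}{4} \approx 8.75$)
$G{\left(o \right)} = 2 o \left(\frac{35}{4} + o\right)$ ($G{\left(o \right)} = \left(o + o\right) \left(o + \frac{35}{4}\right) = 2 o \left(\frac{35}{4} + o\right)$)
$1971 - G{\left(32 \right)} = 1971 - \frac{1}{2} \cdot 32 \left(35 + 4 \cdot 32\right) = 1971 - \frac{1}{2} \cdot 32 \left(35 + 128\right) = 1971 - \frac{1}{2} \cdot 32 \cdot 163 = 1971 - 2608 = -637$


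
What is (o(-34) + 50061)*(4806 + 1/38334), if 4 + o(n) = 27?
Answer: 4613567919610/19167 ≈ 2.4070e+8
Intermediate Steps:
o(n) = 23 (o(n) = -4 + 27 = 23)
(o(-34) + 50061)*(4806 + 1/38334) = (23 + 50061)*(4806 + 1/38334) = 50084*(4806 + 1/38334) = 50084*(184233205/38334) = 4613567919610/19167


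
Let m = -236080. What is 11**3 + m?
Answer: -234749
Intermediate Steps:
11**3 + m = 11**3 - 236080 = 1331 - 236080 = -234749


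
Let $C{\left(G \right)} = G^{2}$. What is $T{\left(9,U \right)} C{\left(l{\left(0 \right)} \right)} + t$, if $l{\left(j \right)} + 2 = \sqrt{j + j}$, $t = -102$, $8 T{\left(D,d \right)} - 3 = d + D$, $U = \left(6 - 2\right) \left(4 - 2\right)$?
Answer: $-92$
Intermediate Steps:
$U = 8$ ($U = 4 \cdot 2 = 8$)
$T{\left(D,d \right)} = \frac{3}{8} + \frac{D}{8} + \frac{d}{8}$ ($T{\left(D,d \right)} = \frac{3}{8} + \frac{d + D}{8} = \frac{3}{8} + \frac{D + d}{8} = \frac{3}{8} + \left(\frac{D}{8} + \frac{d}{8}\right) = \frac{3}{8} + \frac{D}{8} + \frac{d}{8}$)
$l{\left(j \right)} = -2 + \sqrt{2} \sqrt{j}$ ($l{\left(j \right)} = -2 + \sqrt{j + j} = -2 + \sqrt{2 j} = -2 + \sqrt{2} \sqrt{j}$)
$T{\left(9,U \right)} C{\left(l{\left(0 \right)} \right)} + t = \left(\frac{3}{8} + \frac{1}{8} \cdot 9 + \frac{1}{8} \cdot 8\right) \left(-2 + \sqrt{2} \sqrt{0}\right)^{2} - 102 = \left(\frac{3}{8} + \frac{9}{8} + 1\right) \left(-2 + \sqrt{2} \cdot 0\right)^{2} - 102 = \frac{5 \left(-2 + 0\right)^{2}}{2} - 102 = \frac{5 \left(-2\right)^{2}}{2} - 102 = \frac{5}{2} \cdot 4 - 102 = 10 - 102 = -92$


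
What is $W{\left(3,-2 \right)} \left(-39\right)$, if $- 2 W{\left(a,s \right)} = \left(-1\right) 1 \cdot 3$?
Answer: $- \frac{117}{2} \approx -58.5$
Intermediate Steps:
$W{\left(a,s \right)} = \frac{3}{2}$ ($W{\left(a,s \right)} = - \frac{\left(-1\right) 1 \cdot 3}{2} = - \frac{\left(-1\right) 3}{2} = \left(- \frac{1}{2}\right) \left(-3\right) = \frac{3}{2}$)
$W{\left(3,-2 \right)} \left(-39\right) = \frac{3}{2} \left(-39\right) = - \frac{117}{2}$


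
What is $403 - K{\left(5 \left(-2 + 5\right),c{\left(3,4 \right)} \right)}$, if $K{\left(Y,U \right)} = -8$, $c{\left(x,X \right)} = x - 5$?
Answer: $411$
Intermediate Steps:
$c{\left(x,X \right)} = -5 + x$
$403 - K{\left(5 \left(-2 + 5\right),c{\left(3,4 \right)} \right)} = 403 - -8 = 403 + 8 = 411$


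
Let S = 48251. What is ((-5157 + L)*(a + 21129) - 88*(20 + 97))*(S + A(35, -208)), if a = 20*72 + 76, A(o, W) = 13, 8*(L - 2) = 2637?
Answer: -5274333978999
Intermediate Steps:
L = 2653/8 (L = 2 + (⅛)*2637 = 2 + 2637/8 = 2653/8 ≈ 331.63)
a = 1516 (a = 1440 + 76 = 1516)
((-5157 + L)*(a + 21129) - 88*(20 + 97))*(S + A(35, -208)) = ((-5157 + 2653/8)*(1516 + 21129) - 88*(20 + 97))*(48251 + 13) = (-38603/8*22645 - 88*117)*48264 = (-874164935/8 - 10296)*48264 = -874247303/8*48264 = -5274333978999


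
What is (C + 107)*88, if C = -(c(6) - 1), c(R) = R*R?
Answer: 6336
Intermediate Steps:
c(R) = R²
C = -35 (C = -(6² - 1) = -(36 - 1) = -1*35 = -35)
(C + 107)*88 = (-35 + 107)*88 = 72*88 = 6336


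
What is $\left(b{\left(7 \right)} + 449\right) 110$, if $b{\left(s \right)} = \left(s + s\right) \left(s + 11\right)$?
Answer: $77110$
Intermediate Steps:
$b{\left(s \right)} = 2 s \left(11 + s\right)$
$\left(b{\left(7 \right)} + 449\right) 110 = \left(2 \cdot 7 \left(11 + 7\right) + 449\right) 110 = \left(2 \cdot 7 \cdot 18 + 449\right) 110 = \left(252 + 449\right) 110 = 701 \cdot 110 = 77110$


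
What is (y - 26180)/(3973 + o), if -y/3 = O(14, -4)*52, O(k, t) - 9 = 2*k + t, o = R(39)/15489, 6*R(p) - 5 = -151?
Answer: -727859088/92306659 ≈ -7.8852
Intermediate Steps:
R(p) = -73/3 (R(p) = ⅚ + (⅙)*(-151) = ⅚ - 151/6 = -73/3)
o = -73/46467 (o = -73/3/15489 = -73/3*1/15489 = -73/46467 ≈ -0.0015710)
O(k, t) = 9 + t + 2*k (O(k, t) = 9 + (2*k + t) = 9 + (t + 2*k) = 9 + t + 2*k)
y = -5148 (y = -3*(9 - 4 + 2*14)*52 = -3*(9 - 4 + 28)*52 = -99*52 = -3*1716 = -5148)
(y - 26180)/(3973 + o) = (-5148 - 26180)/(3973 - 73/46467) = -31328/184613318/46467 = -31328*46467/184613318 = -727859088/92306659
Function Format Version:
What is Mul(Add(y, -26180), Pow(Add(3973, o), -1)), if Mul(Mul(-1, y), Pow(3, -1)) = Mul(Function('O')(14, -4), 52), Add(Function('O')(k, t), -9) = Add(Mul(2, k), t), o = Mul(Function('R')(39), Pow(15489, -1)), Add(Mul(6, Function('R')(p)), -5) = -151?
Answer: Rational(-727859088, 92306659) ≈ -7.8852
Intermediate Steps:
Function('R')(p) = Rational(-73, 3) (Function('R')(p) = Add(Rational(5, 6), Mul(Rational(1, 6), -151)) = Add(Rational(5, 6), Rational(-151, 6)) = Rational(-73, 3))
o = Rational(-73, 46467) (o = Mul(Rational(-73, 3), Pow(15489, -1)) = Mul(Rational(-73, 3), Rational(1, 15489)) = Rational(-73, 46467) ≈ -0.0015710)
Function('O')(k, t) = Add(9, t, Mul(2, k)) (Function('O')(k, t) = Add(9, Add(Mul(2, k), t)) = Add(9, Add(t, Mul(2, k))) = Add(9, t, Mul(2, k)))
y = -5148 (y = Mul(-3, Mul(Add(9, -4, Mul(2, 14)), 52)) = Mul(-3, Mul(Add(9, -4, 28), 52)) = Mul(-3, Mul(33, 52)) = Mul(-3, 1716) = -5148)
Mul(Add(y, -26180), Pow(Add(3973, o), -1)) = Mul(Add(-5148, -26180), Pow(Add(3973, Rational(-73, 46467)), -1)) = Mul(-31328, Pow(Rational(184613318, 46467), -1)) = Mul(-31328, Rational(46467, 184613318)) = Rational(-727859088, 92306659)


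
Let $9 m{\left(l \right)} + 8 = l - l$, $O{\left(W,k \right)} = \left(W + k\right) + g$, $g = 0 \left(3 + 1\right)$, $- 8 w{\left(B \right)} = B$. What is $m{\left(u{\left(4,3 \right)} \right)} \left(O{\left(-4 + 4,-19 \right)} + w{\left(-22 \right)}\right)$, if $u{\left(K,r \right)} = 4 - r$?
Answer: $\frac{130}{9} \approx 14.444$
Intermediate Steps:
$w{\left(B \right)} = - \frac{B}{8}$
$g = 0$ ($g = 0 \cdot 4 = 0$)
$O{\left(W,k \right)} = W + k$ ($O{\left(W,k \right)} = \left(W + k\right) + 0 = W + k$)
$m{\left(l \right)} = - \frac{8}{9}$ ($m{\left(l \right)} = - \frac{8}{9} + \frac{l - l}{9} = - \frac{8}{9} + \frac{1}{9} \cdot 0 = - \frac{8}{9} + 0 = - \frac{8}{9}$)
$m{\left(u{\left(4,3 \right)} \right)} \left(O{\left(-4 + 4,-19 \right)} + w{\left(-22 \right)}\right) = - \frac{8 \left(\left(\left(-4 + 4\right) - 19\right) - - \frac{11}{4}\right)}{9} = - \frac{8 \left(\left(0 - 19\right) + \frac{11}{4}\right)}{9} = - \frac{8 \left(-19 + \frac{11}{4}\right)}{9} = \left(- \frac{8}{9}\right) \left(- \frac{65}{4}\right) = \frac{130}{9}$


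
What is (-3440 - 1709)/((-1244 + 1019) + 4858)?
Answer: -5149/4633 ≈ -1.1114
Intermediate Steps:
(-3440 - 1709)/((-1244 + 1019) + 4858) = -5149/(-225 + 4858) = -5149/4633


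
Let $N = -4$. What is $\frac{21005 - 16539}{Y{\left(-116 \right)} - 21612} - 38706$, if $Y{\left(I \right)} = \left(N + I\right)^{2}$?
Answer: $- \frac{139576069}{3606} \approx -38707.0$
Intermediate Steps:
$Y{\left(I \right)} = \left(-4 + I\right)^{2}$
$\frac{21005 - 16539}{Y{\left(-116 \right)} - 21612} - 38706 = \frac{21005 - 16539}{\left(-4 - 116\right)^{2} - 21612} - 38706 = \frac{4466}{\left(-120\right)^{2} - 21612} - 38706 = \frac{4466}{14400 - 21612} - 38706 = \frac{4466}{-7212} - 38706 = 4466 \left(- \frac{1}{7212}\right) - 38706 = - \frac{2233}{3606} - 38706 = - \frac{139576069}{3606}$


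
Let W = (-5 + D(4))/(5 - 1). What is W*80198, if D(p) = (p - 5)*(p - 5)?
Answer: -80198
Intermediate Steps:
D(p) = (-5 + p)**2 (D(p) = (-5 + p)*(-5 + p) = (-5 + p)**2)
W = -1 (W = (-5 + (-5 + 4)**2)/(5 - 1) = (-5 + (-1)**2)/4 = (-5 + 1)*(1/4) = -4*1/4 = -1)
W*80198 = -1*80198 = -80198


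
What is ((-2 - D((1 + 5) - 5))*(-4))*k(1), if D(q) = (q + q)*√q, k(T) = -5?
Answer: -80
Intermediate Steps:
D(q) = 2*q^(3/2) (D(q) = (2*q)*√q = 2*q^(3/2))
((-2 - D((1 + 5) - 5))*(-4))*k(1) = ((-2 - 2*((1 + 5) - 5)^(3/2))*(-4))*(-5) = ((-2 - 2*(6 - 5)^(3/2))*(-4))*(-5) = ((-2 - 2*1^(3/2))*(-4))*(-5) = ((-2 - 2)*(-4))*(-5) = -4*(-4)*(-5) = 16*(-5) = -80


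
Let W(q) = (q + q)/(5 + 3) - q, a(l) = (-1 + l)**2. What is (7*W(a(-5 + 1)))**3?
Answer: -144703125/64 ≈ -2.2610e+6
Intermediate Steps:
W(q) = -3*q/4 (W(q) = (2*q)/8 - q = (2*q)*(1/8) - q = q/4 - q = -3*q/4)
(7*W(a(-5 + 1)))**3 = (7*(-3*(-1 + (-5 + 1))**2/4))**3 = (7*(-3*(-1 - 4)**2/4))**3 = (7*(-3/4*(-5)**2))**3 = (7*(-3/4*25))**3 = (7*(-75/4))**3 = (-525/4)**3 = -144703125/64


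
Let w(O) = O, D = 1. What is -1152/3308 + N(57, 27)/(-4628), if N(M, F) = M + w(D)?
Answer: -690415/1913678 ≈ -0.36078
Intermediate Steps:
N(M, F) = 1 + M (N(M, F) = M + 1 = 1 + M)
-1152/3308 + N(57, 27)/(-4628) = -1152/3308 + (1 + 57)/(-4628) = -1152*1/3308 + 58*(-1/4628) = -288/827 - 29/2314 = -690415/1913678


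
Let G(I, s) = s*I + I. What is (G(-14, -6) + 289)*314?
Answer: 112726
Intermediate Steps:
G(I, s) = I + I*s (G(I, s) = I*s + I = I + I*s)
(G(-14, -6) + 289)*314 = (-14*(1 - 6) + 289)*314 = (-14*(-5) + 289)*314 = (70 + 289)*314 = 359*314 = 112726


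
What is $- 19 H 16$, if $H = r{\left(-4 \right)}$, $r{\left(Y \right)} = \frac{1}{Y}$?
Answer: $76$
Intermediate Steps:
$H = - \frac{1}{4}$ ($H = \frac{1}{-4} = - \frac{1}{4} \approx -0.25$)
$- 19 H 16 = \left(-19\right) \left(- \frac{1}{4}\right) 16 = \frac{19}{4} \cdot 16 = 76$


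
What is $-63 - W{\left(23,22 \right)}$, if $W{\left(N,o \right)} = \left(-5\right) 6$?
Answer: $-33$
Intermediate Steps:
$W{\left(N,o \right)} = -30$
$-63 - W{\left(23,22 \right)} = -63 - -30 = -63 + 30 = -33$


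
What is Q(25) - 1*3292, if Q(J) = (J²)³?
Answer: 244137333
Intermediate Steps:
Q(J) = J⁶
Q(25) - 1*3292 = 25⁶ - 1*3292 = 244140625 - 3292 = 244137333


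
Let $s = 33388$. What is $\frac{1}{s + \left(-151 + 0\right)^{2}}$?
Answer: $\frac{1}{56189} \approx 1.7797 \cdot 10^{-5}$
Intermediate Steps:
$\frac{1}{s + \left(-151 + 0\right)^{2}} = \frac{1}{33388 + \left(-151 + 0\right)^{2}} = \frac{1}{33388 + \left(-151\right)^{2}} = \frac{1}{33388 + 22801} = \frac{1}{56189}$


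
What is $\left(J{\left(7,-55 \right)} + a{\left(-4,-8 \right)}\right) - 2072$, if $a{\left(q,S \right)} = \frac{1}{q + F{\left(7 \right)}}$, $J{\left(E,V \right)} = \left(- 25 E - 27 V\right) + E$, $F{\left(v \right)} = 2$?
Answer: $- \frac{1511}{2} \approx -755.5$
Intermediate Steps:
$J{\left(E,V \right)} = - 27 V - 24 E$ ($J{\left(E,V \right)} = \left(- 27 V - 25 E\right) + E = - 27 V - 24 E$)
$a{\left(q,S \right)} = \frac{1}{2 + q}$ ($a{\left(q,S \right)} = \frac{1}{q + 2} = \frac{1}{2 + q}$)
$\left(J{\left(7,-55 \right)} + a{\left(-4,-8 \right)}\right) - 2072 = \left(\left(\left(-27\right) \left(-55\right) - 168\right) + \frac{1}{2 - 4}\right) - 2072 = \left(\left(1485 - 168\right) + \frac{1}{-2}\right) - 2072 = \left(1317 - \frac{1}{2}\right) - 2072 = \frac{2633}{2} - 2072 = - \frac{1511}{2}$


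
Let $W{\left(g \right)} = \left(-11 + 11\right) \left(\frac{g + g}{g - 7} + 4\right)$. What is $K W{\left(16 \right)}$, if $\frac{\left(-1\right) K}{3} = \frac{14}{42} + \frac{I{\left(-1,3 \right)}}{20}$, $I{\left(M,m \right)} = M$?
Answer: $0$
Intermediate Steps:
$W{\left(g \right)} = 0$ ($W{\left(g \right)} = 0 \left(\frac{2 g}{-7 + g} + 4\right) = 0 \left(4 + \frac{2 g}{-7 + g}\right) = 0$)
$K = - \frac{17}{20}$ ($K = - 3 \left(\frac{14}{42} - \frac{1}{20}\right) = - 3 \left(14 \cdot \frac{1}{42} - \frac{1}{20}\right) = - 3 \left(\frac{1}{3} - \frac{1}{20}\right) = \left(-3\right) \frac{17}{60} = - \frac{17}{20} \approx -0.85$)
$K W{\left(16 \right)} = \left(- \frac{17}{20}\right) 0 = 0$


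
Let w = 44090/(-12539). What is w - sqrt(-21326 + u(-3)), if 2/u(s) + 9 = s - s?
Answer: -44090/12539 - 8*I*sqrt(2999)/3 ≈ -3.5162 - 146.03*I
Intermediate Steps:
w = -44090/12539 (w = 44090*(-1/12539) = -44090/12539 ≈ -3.5162)
u(s) = -2/9 (u(s) = 2/(-9 + (s - s)) = 2/(-9 + 0) = 2/(-9) = 2*(-1/9) = -2/9)
w - sqrt(-21326 + u(-3)) = -44090/12539 - sqrt(-21326 - 2/9) = -44090/12539 - sqrt(-191936/9) = -44090/12539 - 8*I*sqrt(2999)/3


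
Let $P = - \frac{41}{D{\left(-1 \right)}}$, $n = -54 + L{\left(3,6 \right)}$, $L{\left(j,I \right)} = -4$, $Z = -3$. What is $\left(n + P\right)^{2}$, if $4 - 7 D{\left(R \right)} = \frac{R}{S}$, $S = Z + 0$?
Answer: $\frac{2247001}{121} \approx 18570.0$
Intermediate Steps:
$S = -3$ ($S = -3 + 0 = -3$)
$n = -58$ ($n = -54 - 4 = -58$)
$D{\left(R \right)} = \frac{4}{7} + \frac{R}{21}$ ($D{\left(R \right)} = \frac{4}{7} - \frac{R \frac{1}{-3}}{7} = \frac{4}{7} - \frac{R \left(- \frac{1}{3}\right)}{7} = \frac{4}{7} - \frac{\left(- \frac{1}{3}\right) R}{7} = \frac{4}{7} + \frac{R}{21}$)
$P = - \frac{861}{11}$ ($P = - \frac{41}{\frac{4}{7} + \frac{1}{21} \left(-1\right)} = - \frac{41}{\frac{4}{7} - \frac{1}{21}} = - \frac{41}{\frac{11}{21}} = \left(-41\right) \frac{21}{11} = - \frac{861}{11} \approx -78.273$)
$\left(n + P\right)^{2} = \left(-58 - \frac{861}{11}\right)^{2} = \left(- \frac{1499}{11}\right)^{2} = \frac{2247001}{121}$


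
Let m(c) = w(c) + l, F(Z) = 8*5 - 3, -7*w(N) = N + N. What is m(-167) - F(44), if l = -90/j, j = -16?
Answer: 915/56 ≈ 16.339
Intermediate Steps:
w(N) = -2*N/7 (w(N) = -(N + N)/7 = -2*N/7)
F(Z) = 37 (F(Z) = 40 - 3 = 37)
l = 45/8 (l = -90/(-16) = -90*(-1/16) = 45/8 ≈ 5.6250)
m(c) = 45/8 - 2*c/7 (m(c) = -2*c/7 + 45/8 = 45/8 - 2*c/7)
m(-167) - F(44) = (45/8 - 2/7*(-167)) - 1*37 = (45/8 + 334/7) - 37 = 2987/56 - 37 = 915/56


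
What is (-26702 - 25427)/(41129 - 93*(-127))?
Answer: -52129/52940 ≈ -0.98468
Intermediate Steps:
(-26702 - 25427)/(41129 - 93*(-127)) = -52129/(41129 + 11811) = -52129/52940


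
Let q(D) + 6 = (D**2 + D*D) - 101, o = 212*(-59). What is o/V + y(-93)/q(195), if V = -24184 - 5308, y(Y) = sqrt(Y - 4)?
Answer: 3127/7373 + I*sqrt(97)/75943 ≈ 0.42412 + 0.00012969*I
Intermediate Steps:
y(Y) = sqrt(-4 + Y)
o = -12508
q(D) = -107 + 2*D**2 (q(D) = -6 + ((D**2 + D*D) - 101) = -6 + ((D**2 + D**2) - 101) = -6 + (2*D**2 - 101) = -6 + (-101 + 2*D**2) = -107 + 2*D**2)
V = -29492
o/V + y(-93)/q(195) = -12508/(-29492) + sqrt(-4 - 93)/(-107 + 2*195**2) = -12508*(-1/29492) + sqrt(-97)/(-107 + 2*38025) = 3127/7373 + (I*sqrt(97))/(-107 + 76050) = 3127/7373 + (I*sqrt(97))/75943 = 3127/7373 + (I*sqrt(97))*(1/75943) = 3127/7373 + I*sqrt(97)/75943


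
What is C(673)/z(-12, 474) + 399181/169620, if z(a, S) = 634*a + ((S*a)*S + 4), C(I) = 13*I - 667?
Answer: 269475296939/114651076980 ≈ 2.3504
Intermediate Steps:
C(I) = -667 + 13*I
z(a, S) = 4 + 634*a + a*S² (z(a, S) = 634*a + (a*S² + 4) = 634*a + (4 + a*S²) = 4 + 634*a + a*S²)
C(673)/z(-12, 474) + 399181/169620 = (-667 + 13*673)/(4 + 634*(-12) - 12*474²) + 399181/169620 = (-667 + 8749)/(4 - 7608 - 12*224676) + 399181*(1/169620) = 8082/(4 - 7608 - 2696112) + 399181/169620 = 8082/(-2703716) + 399181/169620 = 8082*(-1/2703716) + 399181/169620 = -4041/1351858 + 399181/169620 = 269475296939/114651076980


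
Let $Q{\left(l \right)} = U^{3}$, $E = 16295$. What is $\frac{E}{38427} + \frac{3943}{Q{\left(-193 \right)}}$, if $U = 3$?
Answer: $\frac{50652542}{345843} \approx 146.46$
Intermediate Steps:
$Q{\left(l \right)} = 27$ ($Q{\left(l \right)} = 3^{3} = 27$)
$\frac{E}{38427} + \frac{3943}{Q{\left(-193 \right)}} = \frac{16295}{38427} + \frac{3943}{27} = \frac{50652542}{345843}$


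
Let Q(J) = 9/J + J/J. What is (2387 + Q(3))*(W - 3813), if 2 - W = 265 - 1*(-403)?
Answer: -10709289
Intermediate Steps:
W = -666 (W = 2 - (265 - 1*(-403)) = 2 - (265 + 403) = 2 - 1*668 = 2 - 668 = -666)
Q(J) = 1 + 9/J (Q(J) = 9/J + 1 = 1 + 9/J)
(2387 + Q(3))*(W - 3813) = (2387 + (9 + 3)/3)*(-666 - 3813) = (2387 + (1/3)*12)*(-4479) = (2387 + 4)*(-4479) = 2391*(-4479) = -10709289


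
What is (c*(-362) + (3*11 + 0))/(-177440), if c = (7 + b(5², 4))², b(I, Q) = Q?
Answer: 43769/177440 ≈ 0.24667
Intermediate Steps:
c = 121 (c = (7 + 4)² = 11² = 121)
(c*(-362) + (3*11 + 0))/(-177440) = (121*(-362) + (3*11 + 0))/(-177440) = (-43802 + (33 + 0))*(-1/177440) = (-43802 + 33)*(-1/177440) = -43769*(-1/177440) = 43769/177440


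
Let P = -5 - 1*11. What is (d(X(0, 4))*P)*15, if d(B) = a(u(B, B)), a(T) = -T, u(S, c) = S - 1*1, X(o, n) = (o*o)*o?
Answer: -240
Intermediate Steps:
X(o, n) = o³ (X(o, n) = o²*o = o³)
u(S, c) = -1 + S (u(S, c) = S - 1 = -1 + S)
d(B) = 1 - B (d(B) = -(-1 + B) = 1 - B)
P = -16 (P = -5 - 11 = -16)
(d(X(0, 4))*P)*15 = ((1 - 1*0³)*(-16))*15 = ((1 - 1*0)*(-16))*15 = ((1 + 0)*(-16))*15 = (1*(-16))*15 = -16*15 = -240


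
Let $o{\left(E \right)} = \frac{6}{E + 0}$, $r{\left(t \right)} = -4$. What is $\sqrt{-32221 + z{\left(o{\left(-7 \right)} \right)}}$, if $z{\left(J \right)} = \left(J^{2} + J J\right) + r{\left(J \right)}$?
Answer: $\frac{i \sqrt{1578953}}{7} \approx 179.51 i$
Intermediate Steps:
$o{\left(E \right)} = \frac{6}{E}$
$z{\left(J \right)} = -4 + 2 J^{2}$ ($z{\left(J \right)} = \left(J^{2} + J J\right) - 4 = \left(J^{2} + J^{2}\right) - 4 = 2 J^{2} - 4 = -4 + 2 J^{2}$)
$\sqrt{-32221 + z{\left(o{\left(-7 \right)} \right)}} = \sqrt{-32221 - \left(4 - 2 \left(\frac{6}{-7}\right)^{2}\right)} = \sqrt{-32221 - \left(4 - 2 \left(6 \left(- \frac{1}{7}\right)\right)^{2}\right)} = \sqrt{-32221 - \left(4 - 2 \left(- \frac{6}{7}\right)^{2}\right)} = \sqrt{-32221 + \left(-4 + 2 \cdot \frac{36}{49}\right)} = \sqrt{-32221 + \left(-4 + \frac{72}{49}\right)} = \sqrt{-32221 - \frac{124}{49}} = \sqrt{- \frac{1578953}{49}} = \frac{i \sqrt{1578953}}{7}$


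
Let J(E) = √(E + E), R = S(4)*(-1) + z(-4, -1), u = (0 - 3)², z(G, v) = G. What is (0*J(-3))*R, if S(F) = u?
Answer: 0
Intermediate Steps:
u = 9 (u = (-3)² = 9)
S(F) = 9
R = -13 (R = 9*(-1) - 4 = -9 - 4 = -13)
J(E) = √2*√E (J(E) = √(2*E) = √2*√E)
(0*J(-3))*R = (0*(√2*√(-3)))*(-13) = (0*(√2*(I*√3)))*(-13) = (0*(I*√6))*(-13) = 0*(-13) = 0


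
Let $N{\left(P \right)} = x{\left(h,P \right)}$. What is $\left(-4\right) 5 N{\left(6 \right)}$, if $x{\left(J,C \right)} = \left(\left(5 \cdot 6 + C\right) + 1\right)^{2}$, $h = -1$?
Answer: $-27380$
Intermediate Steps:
$x{\left(J,C \right)} = \left(31 + C\right)^{2}$ ($x{\left(J,C \right)} = \left(\left(30 + C\right) + 1\right)^{2} = \left(31 + C\right)^{2}$)
$N{\left(P \right)} = \left(31 + P\right)^{2}$
$\left(-4\right) 5 N{\left(6 \right)} = \left(-4\right) 5 \left(31 + 6\right)^{2} = - 20 \cdot 37^{2} = \left(-20\right) 1369 = -27380$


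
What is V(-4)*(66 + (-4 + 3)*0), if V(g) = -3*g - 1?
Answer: 726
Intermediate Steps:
V(g) = -1 - 3*g
V(-4)*(66 + (-4 + 3)*0) = (-1 - 3*(-4))*(66 + (-4 + 3)*0) = (-1 + 12)*(66 - 1*0) = 11*(66 + 0) = 11*66 = 726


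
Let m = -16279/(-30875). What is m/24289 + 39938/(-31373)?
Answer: -29949909060683/23527330357375 ≈ -1.2730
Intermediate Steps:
m = 16279/30875 (m = -16279*(-1/30875) = 16279/30875 ≈ 0.52726)
m/24289 + 39938/(-31373) = (16279/30875)/24289 + 39938/(-31373) = (16279/30875)*(1/24289) + 39938*(-1/31373) = 16279/749922875 - 39938/31373 = -29949909060683/23527330357375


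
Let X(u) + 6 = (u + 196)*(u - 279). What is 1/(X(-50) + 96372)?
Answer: 1/48332 ≈ 2.0690e-5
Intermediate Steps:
X(u) = -6 + (-279 + u)*(196 + u) (X(u) = -6 + (u + 196)*(u - 279) = -6 + (196 + u)*(-279 + u) = -6 + (-279 + u)*(196 + u))
1/(X(-50) + 96372) = 1/((-54690 + (-50)² - 83*(-50)) + 96372) = 1/((-54690 + 2500 + 4150) + 96372) = 1/(-48040 + 96372) = 1/48332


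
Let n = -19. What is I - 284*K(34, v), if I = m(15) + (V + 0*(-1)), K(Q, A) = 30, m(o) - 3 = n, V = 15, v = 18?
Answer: -8521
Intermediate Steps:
m(o) = -16 (m(o) = 3 - 19 = -16)
I = -1 (I = -16 + (15 + 0*(-1)) = -16 + (15 + 0) = -16 + 15 = -1)
I - 284*K(34, v) = -1 - 284*30 = -1 - 8520 = -8521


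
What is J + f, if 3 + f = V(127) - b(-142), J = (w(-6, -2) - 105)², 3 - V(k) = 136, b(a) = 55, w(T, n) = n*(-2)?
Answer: 10010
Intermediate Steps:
w(T, n) = -2*n
V(k) = -133 (V(k) = 3 - 1*136 = 3 - 136 = -133)
J = 10201 (J = (-2*(-2) - 105)² = (4 - 105)² = (-101)² = 10201)
f = -191 (f = -3 + (-133 - 1*55) = -3 + (-133 - 55) = -3 - 188 = -191)
J + f = 10201 - 191 = 10010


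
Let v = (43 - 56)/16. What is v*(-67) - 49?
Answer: 87/16 ≈ 5.4375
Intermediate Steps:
v = -13/16 (v = -13*1/16 = -13/16 ≈ -0.81250)
v*(-67) - 49 = -13/16*(-67) - 49 = 871/16 - 49 = 87/16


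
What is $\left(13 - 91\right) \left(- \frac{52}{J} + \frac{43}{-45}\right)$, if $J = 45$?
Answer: $\frac{494}{3} \approx 164.67$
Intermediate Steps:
$\left(13 - 91\right) \left(- \frac{52}{J} + \frac{43}{-45}\right) = \left(13 - 91\right) \left(- \frac{52}{45} + \frac{43}{-45}\right) = - 78 \left(\left(-52\right) \frac{1}{45} + 43 \left(- \frac{1}{45}\right)\right) = - 78 \left(- \frac{52}{45} - \frac{43}{45}\right) = \left(-78\right) \left(- \frac{19}{9}\right) = \frac{494}{3}$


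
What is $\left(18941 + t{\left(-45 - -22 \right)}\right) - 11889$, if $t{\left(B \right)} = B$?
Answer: $7029$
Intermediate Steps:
$\left(18941 + t{\left(-45 - -22 \right)}\right) - 11889 = \left(18941 - 23\right) - 11889 = 18918 - 11889 = 7029$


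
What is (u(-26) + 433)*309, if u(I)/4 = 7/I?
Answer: 1735035/13 ≈ 1.3346e+5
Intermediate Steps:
u(I) = 28/I (u(I) = 4*(7/I) = 28/I)
(u(-26) + 433)*309 = (28/(-26) + 433)*309 = (28*(-1/26) + 433)*309 = (-14/13 + 433)*309 = (5615/13)*309 = 1735035/13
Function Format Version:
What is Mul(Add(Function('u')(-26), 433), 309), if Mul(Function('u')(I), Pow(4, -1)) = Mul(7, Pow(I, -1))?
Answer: Rational(1735035, 13) ≈ 1.3346e+5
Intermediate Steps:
Function('u')(I) = Mul(28, Pow(I, -1)) (Function('u')(I) = Mul(4, Mul(7, Pow(I, -1))) = Mul(28, Pow(I, -1)))
Mul(Add(Function('u')(-26), 433), 309) = Mul(Add(Mul(28, Pow(-26, -1)), 433), 309) = Mul(Add(Mul(28, Rational(-1, 26)), 433), 309) = Mul(Add(Rational(-14, 13), 433), 309) = Mul(Rational(5615, 13), 309) = Rational(1735035, 13)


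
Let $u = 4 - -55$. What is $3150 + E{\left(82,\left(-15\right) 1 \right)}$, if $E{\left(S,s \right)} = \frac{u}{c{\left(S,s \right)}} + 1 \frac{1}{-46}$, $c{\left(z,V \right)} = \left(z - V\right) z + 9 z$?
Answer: $\frac{629732411}{199916} \approx 3150.0$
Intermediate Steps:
$u = 59$ ($u = 4 + 55 = 59$)
$c{\left(z,V \right)} = 9 z + z \left(z - V\right)$ ($c{\left(z,V \right)} = z \left(z - V\right) + 9 z = 9 z + z \left(z - V\right)$)
$E{\left(S,s \right)} = - \frac{1}{46} + \frac{59}{S \left(9 + S - s\right)}$ ($E{\left(S,s \right)} = \frac{59}{S \left(9 + S - s\right)} + 1 \frac{1}{-46} = 59 \frac{1}{S \left(9 + S - s\right)} + 1 \left(- \frac{1}{46}\right) = \frac{59}{S \left(9 + S - s\right)} - \frac{1}{46} = - \frac{1}{46} + \frac{59}{S \left(9 + S - s\right)}$)
$3150 + E{\left(82,\left(-15\right) 1 \right)} = 3150 + \frac{2714 - 82 \left(9 + 82 - \left(-15\right) 1\right)}{46 \cdot 82 \left(9 + 82 - \left(-15\right) 1\right)} = 3150 + \frac{1}{46} \cdot \frac{1}{82} \frac{1}{9 + 82 - -15} \left(2714 - 82 \left(9 + 82 - -15\right)\right) = 3150 + \frac{1}{46} \cdot \frac{1}{82} \frac{1}{9 + 82 + 15} \left(2714 - 82 \left(9 + 82 + 15\right)\right) = 3150 + \frac{1}{46} \cdot \frac{1}{82} \cdot \frac{1}{106} \left(2714 - 82 \cdot 106\right) = 3150 + \frac{1}{46} \cdot \frac{1}{82} \cdot \frac{1}{106} \left(2714 - 8692\right) = 3150 + \frac{1}{46} \cdot \frac{1}{82} \cdot \frac{1}{106} \left(-5978\right) = 3150 - \frac{2989}{199916} = \frac{629732411}{199916}$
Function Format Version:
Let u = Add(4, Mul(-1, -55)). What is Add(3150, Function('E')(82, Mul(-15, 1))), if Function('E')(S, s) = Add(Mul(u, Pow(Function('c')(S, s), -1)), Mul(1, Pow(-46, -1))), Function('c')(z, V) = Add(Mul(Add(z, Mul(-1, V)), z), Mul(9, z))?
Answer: Rational(629732411, 199916) ≈ 3150.0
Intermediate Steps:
u = 59 (u = Add(4, 55) = 59)
Function('c')(z, V) = Add(Mul(9, z), Mul(z, Add(z, Mul(-1, V)))) (Function('c')(z, V) = Add(Mul(z, Add(z, Mul(-1, V))), Mul(9, z)) = Add(Mul(9, z), Mul(z, Add(z, Mul(-1, V)))))
Function('E')(S, s) = Add(Rational(-1, 46), Mul(59, Pow(S, -1), Pow(Add(9, S, Mul(-1, s)), -1))) (Function('E')(S, s) = Add(Mul(59, Pow(Mul(S, Add(9, S, Mul(-1, s))), -1)), Mul(1, Pow(-46, -1))) = Add(Mul(59, Mul(Pow(S, -1), Pow(Add(9, S, Mul(-1, s)), -1))), Mul(1, Rational(-1, 46))) = Add(Mul(59, Pow(S, -1), Pow(Add(9, S, Mul(-1, s)), -1)), Rational(-1, 46)) = Add(Rational(-1, 46), Mul(59, Pow(S, -1), Pow(Add(9, S, Mul(-1, s)), -1))))
Add(3150, Function('E')(82, Mul(-15, 1))) = Add(3150, Mul(Rational(1, 46), Pow(82, -1), Pow(Add(9, 82, Mul(-1, Mul(-15, 1))), -1), Add(2714, Mul(-1, 82, Add(9, 82, Mul(-1, Mul(-15, 1))))))) = Add(3150, Mul(Rational(1, 46), Rational(1, 82), Pow(Add(9, 82, Mul(-1, -15)), -1), Add(2714, Mul(-1, 82, Add(9, 82, Mul(-1, -15)))))) = Add(3150, Mul(Rational(1, 46), Rational(1, 82), Pow(Add(9, 82, 15), -1), Add(2714, Mul(-1, 82, Add(9, 82, 15))))) = Add(3150, Mul(Rational(1, 46), Rational(1, 82), Pow(106, -1), Add(2714, Mul(-1, 82, 106)))) = Add(3150, Mul(Rational(1, 46), Rational(1, 82), Rational(1, 106), Add(2714, -8692))) = Add(3150, Mul(Rational(1, 46), Rational(1, 82), Rational(1, 106), -5978)) = Add(3150, Rational(-2989, 199916)) = Rational(629732411, 199916)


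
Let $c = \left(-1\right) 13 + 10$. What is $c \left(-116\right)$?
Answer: $348$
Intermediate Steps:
$c = -3$ ($c = -13 + 10 = -3$)
$c \left(-116\right) = \left(-3\right) \left(-116\right) = 348$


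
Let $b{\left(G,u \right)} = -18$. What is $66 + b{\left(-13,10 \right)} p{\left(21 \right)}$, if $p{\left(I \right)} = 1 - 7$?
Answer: $174$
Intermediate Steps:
$p{\left(I \right)} = -6$
$66 + b{\left(-13,10 \right)} p{\left(21 \right)} = 66 - -108 = 66 + 108 = 174$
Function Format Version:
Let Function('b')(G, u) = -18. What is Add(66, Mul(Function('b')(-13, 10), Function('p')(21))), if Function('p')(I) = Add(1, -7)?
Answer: 174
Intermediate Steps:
Function('p')(I) = -6
Add(66, Mul(Function('b')(-13, 10), Function('p')(21))) = Add(66, Mul(-18, -6)) = Add(66, 108) = 174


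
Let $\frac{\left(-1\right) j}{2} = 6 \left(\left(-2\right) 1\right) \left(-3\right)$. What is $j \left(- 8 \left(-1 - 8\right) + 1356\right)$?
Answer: $-102816$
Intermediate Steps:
$j = -72$ ($j = - 2 \cdot 6 \left(\left(-2\right) 1\right) \left(-3\right) = - 2 \cdot 6 \left(-2\right) \left(-3\right) = - 2 \left(\left(-12\right) \left(-3\right)\right) = \left(-2\right) 36 = -72$)
$j \left(- 8 \left(-1 - 8\right) + 1356\right) = - 72 \left(- 8 \left(-1 - 8\right) + 1356\right) = - 72 \left(\left(-8\right) \left(-9\right) + 1356\right) = - 72 \left(72 + 1356\right) = \left(-72\right) 1428 = -102816$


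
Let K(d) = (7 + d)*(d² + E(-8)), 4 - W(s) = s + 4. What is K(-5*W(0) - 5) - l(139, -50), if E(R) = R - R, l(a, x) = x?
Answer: 100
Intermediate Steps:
W(s) = -s (W(s) = 4 - (s + 4) = 4 - (4 + s) = 4 + (-4 - s) = -s)
E(R) = 0
K(d) = d²*(7 + d) (K(d) = (7 + d)*(d² + 0) = (7 + d)*d² = d²*(7 + d))
K(-5*W(0) - 5) - l(139, -50) = (-(-5)*0 - 5)²*(7 + (-(-5)*0 - 5)) - 1*(-50) = (-5*0 - 5)²*(7 + (-5*0 - 5)) + 50 = (0 - 5)²*(7 + (0 - 5)) + 50 = (-5)²*(7 - 5) + 50 = 25*2 + 50 = 50 + 50 = 100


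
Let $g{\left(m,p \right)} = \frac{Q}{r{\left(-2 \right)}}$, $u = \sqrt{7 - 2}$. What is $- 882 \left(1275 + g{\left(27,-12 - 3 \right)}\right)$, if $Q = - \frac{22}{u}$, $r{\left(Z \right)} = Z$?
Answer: $-1124550 - \frac{9702 \sqrt{5}}{5} \approx -1.1289 \cdot 10^{6}$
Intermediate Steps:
$u = \sqrt{5} \approx 2.2361$
$Q = - \frac{22 \sqrt{5}}{5}$ ($Q = - \frac{22}{\sqrt{5}} = - 22 \frac{\sqrt{5}}{5} = - \frac{22 \sqrt{5}}{5} \approx -9.8387$)
$g{\left(m,p \right)} = \frac{11 \sqrt{5}}{5}$ ($g{\left(m,p \right)} = \frac{\left(- \frac{22}{5}\right) \sqrt{5}}{-2} = - \frac{22 \sqrt{5}}{5} \left(- \frac{1}{2}\right) = \frac{11 \sqrt{5}}{5}$)
$- 882 \left(1275 + g{\left(27,-12 - 3 \right)}\right) = - 882 \left(1275 + \frac{11 \sqrt{5}}{5}\right) = - (1124550 + \frac{9702 \sqrt{5}}{5}) = -1124550 - \frac{9702 \sqrt{5}}{5}$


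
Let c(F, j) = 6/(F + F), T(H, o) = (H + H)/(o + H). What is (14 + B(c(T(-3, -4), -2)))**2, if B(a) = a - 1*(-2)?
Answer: 1521/4 ≈ 380.25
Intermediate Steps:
T(H, o) = 2*H/(H + o) (T(H, o) = (2*H)/(H + o) = 2*H/(H + o))
c(F, j) = 3/F (c(F, j) = 6/(2*F) = (1/(2*F))*6 = 3/F)
B(a) = 2 + a (B(a) = a + 2 = 2 + a)
(14 + B(c(T(-3, -4), -2)))**2 = (14 + (2 + 3/((2*(-3)/(-3 - 4)))))**2 = (14 + (2 + 3/((2*(-3)/(-7)))))**2 = (14 + (2 + 3/((2*(-3)*(-1/7)))))**2 = (14 + (2 + 3/(6/7)))**2 = (14 + (2 + 3*(7/6)))**2 = (14 + (2 + 7/2))**2 = (14 + 11/2)**2 = (39/2)**2 = 1521/4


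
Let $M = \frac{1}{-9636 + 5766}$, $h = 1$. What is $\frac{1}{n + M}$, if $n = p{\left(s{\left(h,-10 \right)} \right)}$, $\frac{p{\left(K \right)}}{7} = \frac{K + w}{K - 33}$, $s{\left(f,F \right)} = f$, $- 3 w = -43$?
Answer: $- \frac{30960}{103853} \approx -0.29811$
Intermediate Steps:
$w = \frac{43}{3}$ ($w = \left(- \frac{1}{3}\right) \left(-43\right) = \frac{43}{3} \approx 14.333$)
$p{\left(K \right)} = \frac{7 \left(\frac{43}{3} + K\right)}{-33 + K}$ ($p{\left(K \right)} = 7 \frac{K + \frac{43}{3}}{K - 33} = 7 \frac{\frac{43}{3} + K}{-33 + K} = \frac{7 \left(\frac{43}{3} + K\right)}{-33 + K}$)
$n = - \frac{161}{48}$ ($n = \frac{7 \left(43 + 3 \cdot 1\right)}{3 \left(-33 + 1\right)} = \frac{7 \left(43 + 3\right)}{3 \left(-32\right)} = \frac{7}{3} \left(- \frac{1}{32}\right) 46 = - \frac{161}{48} \approx -3.3542$)
$M = - \frac{1}{3870}$ ($M = \frac{1}{-3870} = - \frac{1}{3870} \approx -0.0002584$)
$\frac{1}{n + M} = \frac{1}{- \frac{161}{48} - \frac{1}{3870}} = \frac{1}{- \frac{103853}{30960}} = - \frac{30960}{103853}$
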